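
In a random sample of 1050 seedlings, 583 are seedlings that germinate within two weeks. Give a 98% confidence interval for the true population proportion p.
(0.520, 0.591)

Proportion CI:
p̂ = 583/1050 = 0.55524
SE = √(p̂(1-p̂)/n) = √(0.55524 · 0.44476 / 1050) = 0.01534

z* = 2.326
Margin = z* · SE = 2.326 · 0.01534 = 0.0357

CI: 0.55524 ± 0.0357 = (0.520, 0.591)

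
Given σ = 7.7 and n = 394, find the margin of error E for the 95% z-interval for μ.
Margin of error = 0.76

Margin of error = z* · σ/√n
= 1.960 · 7.7/√394
= 1.960 · 7.7/19.8494
= 0.76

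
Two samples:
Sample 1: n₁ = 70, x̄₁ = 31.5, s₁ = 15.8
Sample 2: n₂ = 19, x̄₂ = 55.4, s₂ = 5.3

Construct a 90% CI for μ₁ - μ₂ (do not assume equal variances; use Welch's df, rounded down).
(-27.64, -20.16)

Difference: x̄₁ - x̄₂ = -23.90
SE = √(s₁²/n₁ + s₂²/n₂) = √(15.8²/70 + 5.3²/19) = 2.2460
df = 83.23 → 83 (Welch–Satterthwaite, rounded down)
t* = 1.663

CI: -23.90 ± 1.663 · 2.2460 = -23.90 ± 3.74 = (-27.64, -20.16)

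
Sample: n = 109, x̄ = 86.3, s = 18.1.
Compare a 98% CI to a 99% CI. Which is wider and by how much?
99% CI is wider by 0.90

df = 108
98% CI: t* = 2.361, (82.21, 90.39), width = 2 · t* · s/√n = 8.19
99% CI: t* = 2.622, (81.75, 90.85), width = 2 · t* · s/√n = 9.09

The 99% CI is wider by 9.09 - 8.19 = 0.90.
Higher confidence requires a wider interval.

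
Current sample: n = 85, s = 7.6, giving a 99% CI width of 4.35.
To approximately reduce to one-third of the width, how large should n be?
n ≈ 765

CI width ∝ 1/√n
To reduce width by factor 3, need √n to grow by 3 → need 3² = 9 times as many samples.

Current: n = 85, width = 4.35
New: n = 765, width ≈ 1.42

Width reduced by factor of 4.35/1.42 = 3.06.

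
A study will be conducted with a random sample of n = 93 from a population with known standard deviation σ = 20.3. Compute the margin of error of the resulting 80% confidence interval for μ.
Margin of error = 2.70

Margin of error = z* · σ/√n
= 1.282 · 20.3/√93
= 1.282 · 20.3/9.6437
= 2.70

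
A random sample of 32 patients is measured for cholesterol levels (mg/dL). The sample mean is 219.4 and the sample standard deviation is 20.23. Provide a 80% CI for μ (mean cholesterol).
(214.72, 224.08)

t-interval (σ unknown):
df = n - 1 = 31
t* = 1.309 for 80% confidence

Margin of error = t* · s/√n = 1.309 · 20.23/√32 = 4.68

CI: (214.72, 224.08)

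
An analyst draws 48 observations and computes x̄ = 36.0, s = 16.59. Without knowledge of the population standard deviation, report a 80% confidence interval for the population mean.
(32.89, 39.11)

t-interval (σ unknown):
df = n - 1 = 47
t* = 1.300 for 80% confidence

Margin of error = t* · s/√n = 1.300 · 16.59/√48 = 3.11

CI: (32.89, 39.11)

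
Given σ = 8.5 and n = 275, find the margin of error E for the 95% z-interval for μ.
Margin of error = 1.00

Margin of error = z* · σ/√n
= 1.960 · 8.5/√275
= 1.960 · 8.5/16.5831
= 1.00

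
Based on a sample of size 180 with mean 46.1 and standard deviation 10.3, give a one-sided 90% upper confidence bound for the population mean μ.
μ ≤ 47.09

Upper bound (one-sided):
t* = 1.286 (one-sided for 90%)
Upper bound = x̄ + t* · s/√n = 46.1 + 1.286 · 10.3/√180 = 47.09

We are 90% confident that μ ≤ 47.09.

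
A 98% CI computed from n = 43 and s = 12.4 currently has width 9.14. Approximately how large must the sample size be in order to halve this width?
n ≈ 172

CI width ∝ 1/√n
To reduce width by factor 2, need √n to grow by 2 → need 2² = 4 times as many samples.

Current: n = 43, width = 9.14
New: n = 172, width ≈ 4.44

Width reduced by factor of 9.14/4.44 = 2.06.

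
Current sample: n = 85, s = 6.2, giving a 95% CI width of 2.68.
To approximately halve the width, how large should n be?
n ≈ 340

CI width ∝ 1/√n
To reduce width by factor 2, need √n to grow by 2 → need 2² = 4 times as many samples.

Current: n = 85, width = 2.68
New: n = 340, width ≈ 1.32

Width reduced by factor of 2.68/1.32 = 2.03.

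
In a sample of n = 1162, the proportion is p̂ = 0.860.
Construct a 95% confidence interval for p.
(0.840, 0.880)

Proportion CI:
SE = √(p̂(1-p̂)/n) = √(0.860 · 0.140 / 1162) = 0.01018

z* = 1.960
Margin = z* · SE = 1.960 · 0.01018 = 0.0200

CI: 0.860 ± 0.0200 = (0.840, 0.880)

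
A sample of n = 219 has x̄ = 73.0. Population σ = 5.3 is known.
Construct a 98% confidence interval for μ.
(72.17, 73.83)

z-interval (σ known):
z* = 2.326 for 98% confidence

Margin of error = z* · σ/√n = 2.326 · 5.3/√219 = 0.83

CI: (73.0 - 0.83, 73.0 + 0.83) = (72.17, 73.83)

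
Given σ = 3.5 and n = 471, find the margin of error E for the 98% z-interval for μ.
Margin of error = 0.38

Margin of error = z* · σ/√n
= 2.326 · 3.5/√471
= 2.326 · 3.5/21.7025
= 0.38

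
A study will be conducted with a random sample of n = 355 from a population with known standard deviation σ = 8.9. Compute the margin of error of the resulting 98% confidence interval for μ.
Margin of error = 1.10

Margin of error = z* · σ/√n
= 2.326 · 8.9/√355
= 2.326 · 8.9/18.8414
= 1.10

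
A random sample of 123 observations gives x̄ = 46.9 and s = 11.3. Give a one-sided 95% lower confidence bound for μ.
μ ≥ 45.21

Lower bound (one-sided):
t* = 1.657 (one-sided for 95%)
Lower bound = x̄ - t* · s/√n = 46.9 - 1.657 · 11.3/√123 = 45.21

We are 95% confident that μ ≥ 45.21.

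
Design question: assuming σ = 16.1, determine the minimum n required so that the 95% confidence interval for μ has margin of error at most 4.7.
n ≥ 46

For margin E ≤ 4.7:
n ≥ (z* · σ / E)²
n ≥ (1.960 · 16.1 / 4.7)²
n ≥ 45.08

Minimum n = 46 (rounding up)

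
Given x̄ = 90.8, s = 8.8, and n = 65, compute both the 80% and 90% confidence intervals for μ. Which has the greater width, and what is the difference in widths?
90% CI is wider by 0.81

df = 64
80% CI: t* = 1.295, (89.39, 92.21), width = 2 · t* · s/√n = 2.83
90% CI: t* = 1.669, (88.98, 92.62), width = 2 · t* · s/√n = 3.64

The 90% CI is wider by 3.64 - 2.83 = 0.81.
Higher confidence requires a wider interval.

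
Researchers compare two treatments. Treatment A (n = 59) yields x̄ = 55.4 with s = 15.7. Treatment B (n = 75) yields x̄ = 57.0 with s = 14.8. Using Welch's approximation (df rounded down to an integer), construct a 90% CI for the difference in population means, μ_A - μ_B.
(-6.02, 2.82)

Difference: x̄₁ - x̄₂ = -1.60
SE = √(s₁²/n₁ + s₂²/n₂) = √(15.7²/59 + 14.8²/75) = 2.6643
df = 121.06 → 121 (Welch–Satterthwaite, rounded down)
t* = 1.658

CI: -1.60 ± 1.658 · 2.6643 = -1.60 ± 4.42 = (-6.02, 2.82)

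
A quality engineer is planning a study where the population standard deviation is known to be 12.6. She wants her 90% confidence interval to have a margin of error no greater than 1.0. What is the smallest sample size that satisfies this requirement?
n ≥ 430

For margin E ≤ 1.0:
n ≥ (z* · σ / E)²
n ≥ (1.645 · 12.6 / 1.0)²
n ≥ 429.61

Minimum n = 430 (rounding up)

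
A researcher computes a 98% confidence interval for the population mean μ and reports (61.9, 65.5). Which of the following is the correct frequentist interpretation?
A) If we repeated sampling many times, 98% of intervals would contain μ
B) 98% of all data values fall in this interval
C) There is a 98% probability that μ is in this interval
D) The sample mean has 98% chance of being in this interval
A

A) Correct — this is the frequentist long-run coverage interpretation.
B) Wrong — a CI is about the parameter μ, not individual data values.
C) Wrong — μ is fixed; the randomness lives in the interval, not in μ.
D) Wrong — x̄ is observed and sits in the interval by construction.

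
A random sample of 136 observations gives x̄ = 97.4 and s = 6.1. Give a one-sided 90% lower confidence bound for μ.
μ ≥ 96.73

Lower bound (one-sided):
t* = 1.288 (one-sided for 90%)
Lower bound = x̄ - t* · s/√n = 97.4 - 1.288 · 6.1/√136 = 96.73

We are 90% confident that μ ≥ 96.73.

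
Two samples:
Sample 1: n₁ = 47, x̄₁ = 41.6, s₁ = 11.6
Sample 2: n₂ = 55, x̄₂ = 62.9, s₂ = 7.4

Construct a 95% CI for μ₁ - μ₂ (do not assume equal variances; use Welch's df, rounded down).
(-25.21, -17.39)

Difference: x̄₁ - x̄₂ = -21.30
SE = √(s₁²/n₁ + s₂²/n₂) = √(11.6²/47 + 7.4²/55) = 1.9643
df = 75.75 → 75 (Welch–Satterthwaite, rounded down)
t* = 1.992

CI: -21.30 ± 1.992 · 1.9643 = -21.30 ± 3.91 = (-25.21, -17.39)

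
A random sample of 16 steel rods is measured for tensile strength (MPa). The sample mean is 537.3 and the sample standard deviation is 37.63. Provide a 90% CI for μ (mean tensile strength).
(520.81, 553.79)

t-interval (σ unknown):
df = n - 1 = 15
t* = 1.753 for 90% confidence

Margin of error = t* · s/√n = 1.753 · 37.63/√16 = 16.49

CI: (520.81, 553.79)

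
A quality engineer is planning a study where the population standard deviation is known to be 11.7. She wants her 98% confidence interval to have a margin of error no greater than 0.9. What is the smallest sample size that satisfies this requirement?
n ≥ 915

For margin E ≤ 0.9:
n ≥ (z* · σ / E)²
n ≥ (2.326 · 11.7 / 0.9)²
n ≥ 914.34

Minimum n = 915 (rounding up)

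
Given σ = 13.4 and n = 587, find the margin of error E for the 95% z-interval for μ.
Margin of error = 1.08

Margin of error = z* · σ/√n
= 1.960 · 13.4/√587
= 1.960 · 13.4/24.2281
= 1.08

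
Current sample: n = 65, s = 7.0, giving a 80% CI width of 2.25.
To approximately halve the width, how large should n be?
n ≈ 260

CI width ∝ 1/√n
To reduce width by factor 2, need √n to grow by 2 → need 2² = 4 times as many samples.

Current: n = 65, width = 2.25
New: n = 260, width ≈ 1.12

Width reduced by factor of 2.25/1.12 = 2.01.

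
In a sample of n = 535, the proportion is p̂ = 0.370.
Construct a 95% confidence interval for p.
(0.329, 0.411)

Proportion CI:
SE = √(p̂(1-p̂)/n) = √(0.370 · 0.630 / 535) = 0.02087

z* = 1.960
Margin = z* · SE = 1.960 · 0.02087 = 0.0409

CI: 0.370 ± 0.0409 = (0.329, 0.411)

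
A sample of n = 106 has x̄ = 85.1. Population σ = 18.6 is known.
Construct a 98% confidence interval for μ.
(80.90, 89.30)

z-interval (σ known):
z* = 2.326 for 98% confidence

Margin of error = z* · σ/√n = 2.326 · 18.6/√106 = 4.20

CI: (85.1 - 4.20, 85.1 + 4.20) = (80.90, 89.30)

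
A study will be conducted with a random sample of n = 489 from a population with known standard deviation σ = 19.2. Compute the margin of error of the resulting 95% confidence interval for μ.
Margin of error = 1.70

Margin of error = z* · σ/√n
= 1.960 · 19.2/√489
= 1.960 · 19.2/22.1133
= 1.70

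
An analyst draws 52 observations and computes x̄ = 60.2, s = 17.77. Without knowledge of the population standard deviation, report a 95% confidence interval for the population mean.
(55.25, 65.15)

t-interval (σ unknown):
df = n - 1 = 51
t* = 2.008 for 95% confidence

Margin of error = t* · s/√n = 2.008 · 17.77/√52 = 4.95

CI: (55.25, 65.15)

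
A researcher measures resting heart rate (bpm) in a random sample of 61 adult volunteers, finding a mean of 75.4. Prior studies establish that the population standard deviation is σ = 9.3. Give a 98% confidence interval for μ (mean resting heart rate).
(72.63, 78.17)

z-interval (σ known):
z* = 2.326 for 98% confidence

Margin of error = z* · σ/√n = 2.326 · 9.3/√61 = 2.77

CI: (75.4 - 2.77, 75.4 + 2.77) = (72.63, 78.17)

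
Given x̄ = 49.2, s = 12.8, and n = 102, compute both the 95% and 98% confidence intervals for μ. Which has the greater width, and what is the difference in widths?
98% CI is wider by 0.96

df = 101
95% CI: t* = 1.984, (46.69, 51.71), width = 2 · t* · s/√n = 5.03
98% CI: t* = 2.364, (46.20, 52.20), width = 2 · t* · s/√n = 5.99

The 98% CI is wider by 5.99 - 5.03 = 0.96.
Higher confidence requires a wider interval.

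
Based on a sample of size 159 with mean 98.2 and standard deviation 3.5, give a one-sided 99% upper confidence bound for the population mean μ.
μ ≤ 98.85

Upper bound (one-sided):
t* = 2.350 (one-sided for 99%)
Upper bound = x̄ + t* · s/√n = 98.2 + 2.350 · 3.5/√159 = 98.85

We are 99% confident that μ ≤ 98.85.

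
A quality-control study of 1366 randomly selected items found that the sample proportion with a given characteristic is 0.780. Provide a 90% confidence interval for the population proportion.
(0.762, 0.798)

Proportion CI:
SE = √(p̂(1-p̂)/n) = √(0.780 · 0.220 / 1366) = 0.01121

z* = 1.645
Margin = z* · SE = 1.645 · 0.01121 = 0.0184

CI: 0.780 ± 0.0184 = (0.762, 0.798)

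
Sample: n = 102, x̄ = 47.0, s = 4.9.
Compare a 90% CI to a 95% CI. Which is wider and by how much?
95% CI is wider by 0.32

df = 101
90% CI: t* = 1.660, (46.19, 47.81), width = 2 · t* · s/√n = 1.61
95% CI: t* = 1.984, (46.04, 47.96), width = 2 · t* · s/√n = 1.93

The 95% CI is wider by 1.93 - 1.61 = 0.32.
Higher confidence requires a wider interval.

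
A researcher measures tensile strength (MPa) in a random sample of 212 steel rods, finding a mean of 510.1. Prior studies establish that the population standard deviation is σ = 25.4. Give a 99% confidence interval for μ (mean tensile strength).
(505.61, 514.59)

z-interval (σ known):
z* = 2.576 for 99% confidence

Margin of error = z* · σ/√n = 2.576 · 25.4/√212 = 4.49

CI: (510.1 - 4.49, 510.1 + 4.49) = (505.61, 514.59)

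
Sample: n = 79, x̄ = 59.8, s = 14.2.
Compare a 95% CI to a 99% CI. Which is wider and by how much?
99% CI is wider by 2.08

df = 78
95% CI: t* = 1.991, (56.62, 62.98), width = 2 · t* · s/√n = 6.36
99% CI: t* = 2.640, (55.58, 64.02), width = 2 · t* · s/√n = 8.44

The 99% CI is wider by 8.44 - 6.36 = 2.08.
Higher confidence requires a wider interval.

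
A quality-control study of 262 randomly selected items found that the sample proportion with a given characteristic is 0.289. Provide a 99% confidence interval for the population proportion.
(0.217, 0.361)

Proportion CI:
SE = √(p̂(1-p̂)/n) = √(0.289 · 0.711 / 262) = 0.02800

z* = 2.576
Margin = z* · SE = 2.576 · 0.02800 = 0.0721

CI: 0.289 ± 0.0721 = (0.217, 0.361)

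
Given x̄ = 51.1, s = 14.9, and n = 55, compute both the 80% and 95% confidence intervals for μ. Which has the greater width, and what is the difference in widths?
95% CI is wider by 2.85

df = 54
80% CI: t* = 1.297, (48.49, 53.71), width = 2 · t* · s/√n = 5.21
95% CI: t* = 2.005, (47.07, 55.13), width = 2 · t* · s/√n = 8.06

The 95% CI is wider by 8.06 - 5.21 = 2.85.
Higher confidence requires a wider interval.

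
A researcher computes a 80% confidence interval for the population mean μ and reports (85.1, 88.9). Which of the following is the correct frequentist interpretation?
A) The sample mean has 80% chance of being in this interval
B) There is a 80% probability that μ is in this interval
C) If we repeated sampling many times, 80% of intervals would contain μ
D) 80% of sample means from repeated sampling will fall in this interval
C

A) Wrong — x̄ is observed and sits in the interval by construction.
B) Wrong — μ is fixed; the randomness lives in the interval, not in μ.
C) Correct — this is the frequentist long-run coverage interpretation.
D) Wrong — coverage applies to intervals containing μ, not to future x̄ values.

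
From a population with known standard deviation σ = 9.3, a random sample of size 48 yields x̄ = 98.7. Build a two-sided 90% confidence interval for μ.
(96.49, 100.91)

z-interval (σ known):
z* = 1.645 for 90% confidence

Margin of error = z* · σ/√n = 1.645 · 9.3/√48 = 2.21

CI: (98.7 - 2.21, 98.7 + 2.21) = (96.49, 100.91)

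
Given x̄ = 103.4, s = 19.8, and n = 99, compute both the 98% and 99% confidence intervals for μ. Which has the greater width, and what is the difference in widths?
99% CI is wider by 1.05

df = 98
98% CI: t* = 2.365, (98.69, 108.11), width = 2 · t* · s/√n = 9.41
99% CI: t* = 2.627, (98.17, 108.63), width = 2 · t* · s/√n = 10.46

The 99% CI is wider by 10.46 - 9.41 = 1.05.
Higher confidence requires a wider interval.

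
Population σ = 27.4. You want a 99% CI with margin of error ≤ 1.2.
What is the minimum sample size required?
n ≥ 3460

For margin E ≤ 1.2:
n ≥ (z* · σ / E)²
n ≥ (2.576 · 27.4 / 1.2)²
n ≥ 3459.64

Minimum n = 3460 (rounding up)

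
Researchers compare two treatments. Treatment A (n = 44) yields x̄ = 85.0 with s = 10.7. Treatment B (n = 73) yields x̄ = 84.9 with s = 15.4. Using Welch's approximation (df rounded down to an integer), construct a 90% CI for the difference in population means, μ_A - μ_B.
(-3.91, 4.11)

Difference: x̄₁ - x̄₂ = 0.10
SE = √(s₁²/n₁ + s₂²/n₂) = √(10.7²/44 + 15.4²/73) = 2.4188
df = 112.59 → 112 (Welch–Satterthwaite, rounded down)
t* = 1.659

CI: 0.10 ± 1.659 · 2.4188 = 0.10 ± 4.01 = (-3.91, 4.11)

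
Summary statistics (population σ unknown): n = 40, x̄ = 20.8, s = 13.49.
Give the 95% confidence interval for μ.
(16.49, 25.11)

t-interval (σ unknown):
df = n - 1 = 39
t* = 2.023 for 95% confidence

Margin of error = t* · s/√n = 2.023 · 13.49/√40 = 4.31

CI: (16.49, 25.11)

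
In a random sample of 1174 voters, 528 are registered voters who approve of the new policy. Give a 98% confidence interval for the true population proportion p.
(0.416, 0.484)

Proportion CI:
p̂ = 528/1174 = 0.44974
SE = √(p̂(1-p̂)/n) = √(0.44974 · 0.55026 / 1174) = 0.01452

z* = 2.326
Margin = z* · SE = 2.326 · 0.01452 = 0.0338

CI: 0.44974 ± 0.0338 = (0.416, 0.484)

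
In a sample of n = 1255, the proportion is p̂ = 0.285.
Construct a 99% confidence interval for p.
(0.252, 0.318)

Proportion CI:
SE = √(p̂(1-p̂)/n) = √(0.285 · 0.715 / 1255) = 0.01274

z* = 2.576
Margin = z* · SE = 2.576 · 0.01274 = 0.0328

CI: 0.285 ± 0.0328 = (0.252, 0.318)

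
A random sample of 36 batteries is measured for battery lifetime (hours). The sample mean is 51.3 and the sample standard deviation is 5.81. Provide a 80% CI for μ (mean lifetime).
(50.04, 52.56)

t-interval (σ unknown):
df = n - 1 = 35
t* = 1.306 for 80% confidence

Margin of error = t* · s/√n = 1.306 · 5.81/√36 = 1.26

CI: (50.04, 52.56)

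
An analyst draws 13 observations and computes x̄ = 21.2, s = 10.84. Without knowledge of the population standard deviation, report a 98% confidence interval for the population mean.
(13.14, 29.26)

t-interval (σ unknown):
df = n - 1 = 12
t* = 2.681 for 98% confidence

Margin of error = t* · s/√n = 2.681 · 10.84/√13 = 8.06

CI: (13.14, 29.26)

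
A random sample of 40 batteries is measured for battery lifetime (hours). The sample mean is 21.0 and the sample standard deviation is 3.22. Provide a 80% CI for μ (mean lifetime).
(20.34, 21.66)

t-interval (σ unknown):
df = n - 1 = 39
t* = 1.304 for 80% confidence

Margin of error = t* · s/√n = 1.304 · 3.22/√40 = 0.66

CI: (20.34, 21.66)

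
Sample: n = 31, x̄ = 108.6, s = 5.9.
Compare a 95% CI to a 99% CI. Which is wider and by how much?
99% CI is wider by 1.50

df = 30
95% CI: t* = 2.042, (106.44, 110.76), width = 2 · t* · s/√n = 4.33
99% CI: t* = 2.750, (105.69, 111.51), width = 2 · t* · s/√n = 5.83

The 99% CI is wider by 5.83 - 4.33 = 1.50.
Higher confidence requires a wider interval.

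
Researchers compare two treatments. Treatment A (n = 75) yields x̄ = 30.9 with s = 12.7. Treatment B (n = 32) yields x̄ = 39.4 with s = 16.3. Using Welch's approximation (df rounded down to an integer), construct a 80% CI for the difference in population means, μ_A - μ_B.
(-12.70, -4.30)

Difference: x̄₁ - x̄₂ = -8.50
SE = √(s₁²/n₁ + s₂²/n₂) = √(12.7²/75 + 16.3²/32) = 3.2332
df = 47.80 → 47 (Welch–Satterthwaite, rounded down)
t* = 1.300

CI: -8.50 ± 1.300 · 3.2332 = -8.50 ± 4.20 = (-12.70, -4.30)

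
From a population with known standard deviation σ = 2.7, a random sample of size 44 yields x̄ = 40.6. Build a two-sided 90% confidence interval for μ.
(39.93, 41.27)

z-interval (σ known):
z* = 1.645 for 90% confidence

Margin of error = z* · σ/√n = 1.645 · 2.7/√44 = 0.67

CI: (40.6 - 0.67, 40.6 + 0.67) = (39.93, 41.27)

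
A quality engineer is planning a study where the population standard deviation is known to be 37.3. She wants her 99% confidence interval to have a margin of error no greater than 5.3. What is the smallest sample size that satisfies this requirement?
n ≥ 329

For margin E ≤ 5.3:
n ≥ (z* · σ / E)²
n ≥ (2.576 · 37.3 / 5.3)²
n ≥ 328.67

Minimum n = 329 (rounding up)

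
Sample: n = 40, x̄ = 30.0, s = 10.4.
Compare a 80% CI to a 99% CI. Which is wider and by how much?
99% CI is wider by 4.62

df = 39
80% CI: t* = 1.304, (27.86, 32.14), width = 2 · t* · s/√n = 4.29
99% CI: t* = 2.708, (25.55, 34.45), width = 2 · t* · s/√n = 8.91

The 99% CI is wider by 8.91 - 4.29 = 4.62.
Higher confidence requires a wider interval.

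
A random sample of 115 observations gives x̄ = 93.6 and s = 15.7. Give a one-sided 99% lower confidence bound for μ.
μ ≥ 90.14

Lower bound (one-sided):
t* = 2.360 (one-sided for 99%)
Lower bound = x̄ - t* · s/√n = 93.6 - 2.360 · 15.7/√115 = 90.14

We are 99% confident that μ ≥ 90.14.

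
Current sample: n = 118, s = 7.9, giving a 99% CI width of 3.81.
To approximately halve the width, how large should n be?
n ≈ 472

CI width ∝ 1/√n
To reduce width by factor 2, need √n to grow by 2 → need 2² = 4 times as many samples.

Current: n = 118, width = 3.81
New: n = 472, width ≈ 1.88

Width reduced by factor of 3.81/1.88 = 2.03.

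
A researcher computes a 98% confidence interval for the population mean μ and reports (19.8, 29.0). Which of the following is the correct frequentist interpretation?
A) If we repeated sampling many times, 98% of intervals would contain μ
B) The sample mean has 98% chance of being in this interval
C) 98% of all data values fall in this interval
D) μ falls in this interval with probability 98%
A

A) Correct — this is the frequentist long-run coverage interpretation.
B) Wrong — x̄ is observed and sits in the interval by construction.
C) Wrong — a CI is about the parameter μ, not individual data values.
D) Wrong — μ is fixed; the randomness lives in the interval, not in μ.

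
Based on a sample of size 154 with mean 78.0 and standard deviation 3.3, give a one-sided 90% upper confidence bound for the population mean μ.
μ ≤ 78.34

Upper bound (one-sided):
t* = 1.287 (one-sided for 90%)
Upper bound = x̄ + t* · s/√n = 78.0 + 1.287 · 3.3/√154 = 78.34

We are 90% confident that μ ≤ 78.34.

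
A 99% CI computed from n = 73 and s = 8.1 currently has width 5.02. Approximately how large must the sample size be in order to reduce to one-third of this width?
n ≈ 657

CI width ∝ 1/√n
To reduce width by factor 3, need √n to grow by 3 → need 3² = 9 times as many samples.

Current: n = 73, width = 5.02
New: n = 657, width ≈ 1.63

Width reduced by factor of 5.02/1.63 = 3.08.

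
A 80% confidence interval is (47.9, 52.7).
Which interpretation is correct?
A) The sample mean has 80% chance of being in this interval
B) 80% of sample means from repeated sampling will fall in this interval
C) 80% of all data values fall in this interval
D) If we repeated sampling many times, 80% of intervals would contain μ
D

A) Wrong — x̄ is observed and sits in the interval by construction.
B) Wrong — coverage applies to intervals containing μ, not to future x̄ values.
C) Wrong — a CI is about the parameter μ, not individual data values.
D) Correct — this is the frequentist long-run coverage interpretation.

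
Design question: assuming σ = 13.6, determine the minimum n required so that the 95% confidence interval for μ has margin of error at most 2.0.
n ≥ 178

For margin E ≤ 2.0:
n ≥ (z* · σ / E)²
n ≥ (1.960 · 13.6 / 2.0)²
n ≥ 177.64

Minimum n = 178 (rounding up)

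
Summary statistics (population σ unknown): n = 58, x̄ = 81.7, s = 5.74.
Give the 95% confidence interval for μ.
(80.19, 83.21)

t-interval (σ unknown):
df = n - 1 = 57
t* = 2.002 for 95% confidence

Margin of error = t* · s/√n = 2.002 · 5.74/√58 = 1.51

CI: (80.19, 83.21)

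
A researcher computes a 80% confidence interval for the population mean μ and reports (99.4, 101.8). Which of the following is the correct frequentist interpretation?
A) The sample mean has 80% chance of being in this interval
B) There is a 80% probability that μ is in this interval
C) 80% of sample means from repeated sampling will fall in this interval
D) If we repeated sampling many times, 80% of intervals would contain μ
D

A) Wrong — x̄ is observed and sits in the interval by construction.
B) Wrong — μ is fixed; the randomness lives in the interval, not in μ.
C) Wrong — coverage applies to intervals containing μ, not to future x̄ values.
D) Correct — this is the frequentist long-run coverage interpretation.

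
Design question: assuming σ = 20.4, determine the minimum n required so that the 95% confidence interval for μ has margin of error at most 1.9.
n ≥ 443

For margin E ≤ 1.9:
n ≥ (z* · σ / E)²
n ≥ (1.960 · 20.4 / 1.9)²
n ≥ 442.86

Minimum n = 443 (rounding up)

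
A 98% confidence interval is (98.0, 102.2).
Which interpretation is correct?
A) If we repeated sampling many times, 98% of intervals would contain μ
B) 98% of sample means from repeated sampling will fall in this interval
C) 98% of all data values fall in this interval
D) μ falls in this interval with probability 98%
A

A) Correct — this is the frequentist long-run coverage interpretation.
B) Wrong — coverage applies to intervals containing μ, not to future x̄ values.
C) Wrong — a CI is about the parameter μ, not individual data values.
D) Wrong — μ is fixed; the randomness lives in the interval, not in μ.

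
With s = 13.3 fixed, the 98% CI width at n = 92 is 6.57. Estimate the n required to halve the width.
n ≈ 368

CI width ∝ 1/√n
To reduce width by factor 2, need √n to grow by 2 → need 2² = 4 times as many samples.

Current: n = 92, width = 6.57
New: n = 368, width ≈ 3.24

Width reduced by factor of 6.57/3.24 = 2.03.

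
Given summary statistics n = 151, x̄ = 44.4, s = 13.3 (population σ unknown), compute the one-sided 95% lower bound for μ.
μ ≥ 42.61

Lower bound (one-sided):
t* = 1.655 (one-sided for 95%)
Lower bound = x̄ - t* · s/√n = 44.4 - 1.655 · 13.3/√151 = 42.61

We are 95% confident that μ ≥ 42.61.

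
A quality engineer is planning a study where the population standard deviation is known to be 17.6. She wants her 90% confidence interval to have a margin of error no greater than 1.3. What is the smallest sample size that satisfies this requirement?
n ≥ 496

For margin E ≤ 1.3:
n ≥ (z* · σ / E)²
n ≥ (1.645 · 17.6 / 1.3)²
n ≥ 495.99

Minimum n = 496 (rounding up)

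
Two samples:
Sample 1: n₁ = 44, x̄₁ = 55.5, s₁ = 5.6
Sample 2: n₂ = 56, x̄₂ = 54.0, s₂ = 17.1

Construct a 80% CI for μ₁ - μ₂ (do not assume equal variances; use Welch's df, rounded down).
(-1.65, 4.65)

Difference: x̄₁ - x̄₂ = 1.50
SE = √(s₁²/n₁ + s₂²/n₂) = √(5.6²/44 + 17.1²/56) = 2.4360
df = 69.39 → 69 (Welch–Satterthwaite, rounded down)
t* = 1.294

CI: 1.50 ± 1.294 · 2.4360 = 1.50 ± 3.15 = (-1.65, 4.65)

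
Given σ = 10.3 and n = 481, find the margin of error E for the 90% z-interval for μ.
Margin of error = 0.77

Margin of error = z* · σ/√n
= 1.645 · 10.3/√481
= 1.645 · 10.3/21.9317
= 0.77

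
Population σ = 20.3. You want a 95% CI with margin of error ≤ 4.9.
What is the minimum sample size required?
n ≥ 66

For margin E ≤ 4.9:
n ≥ (z* · σ / E)²
n ≥ (1.960 · 20.3 / 4.9)²
n ≥ 65.93

Minimum n = 66 (rounding up)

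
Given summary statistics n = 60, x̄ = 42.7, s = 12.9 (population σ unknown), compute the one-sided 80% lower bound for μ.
μ ≥ 41.29

Lower bound (one-sided):
t* = 0.848 (one-sided for 80%)
Lower bound = x̄ - t* · s/√n = 42.7 - 0.848 · 12.9/√60 = 41.29

We are 80% confident that μ ≥ 41.29.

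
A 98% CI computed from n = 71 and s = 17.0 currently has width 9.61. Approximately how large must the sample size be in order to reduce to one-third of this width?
n ≈ 639

CI width ∝ 1/√n
To reduce width by factor 3, need √n to grow by 3 → need 3² = 9 times as many samples.

Current: n = 71, width = 9.61
New: n = 639, width ≈ 3.14

Width reduced by factor of 9.61/3.14 = 3.06.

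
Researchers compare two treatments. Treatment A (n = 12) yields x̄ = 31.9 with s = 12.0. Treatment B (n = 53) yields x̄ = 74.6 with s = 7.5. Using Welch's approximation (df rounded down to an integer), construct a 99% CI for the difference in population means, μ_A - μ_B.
(-53.59, -31.81)

Difference: x̄₁ - x̄₂ = -42.70
SE = √(s₁²/n₁ + s₂²/n₂) = √(12.0²/12 + 7.5²/53) = 3.6140
df = 13.01 → 13 (Welch–Satterthwaite, rounded down)
t* = 3.012

CI: -42.70 ± 3.012 · 3.6140 = -42.70 ± 10.89 = (-53.59, -31.81)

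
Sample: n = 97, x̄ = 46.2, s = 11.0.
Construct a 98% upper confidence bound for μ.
μ ≤ 48.53

Upper bound (one-sided):
t* = 2.082 (one-sided for 98%)
Upper bound = x̄ + t* · s/√n = 46.2 + 2.082 · 11.0/√97 = 48.53

We are 98% confident that μ ≤ 48.53.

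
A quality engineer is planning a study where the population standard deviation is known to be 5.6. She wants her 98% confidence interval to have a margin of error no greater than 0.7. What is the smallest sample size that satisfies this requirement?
n ≥ 347

For margin E ≤ 0.7:
n ≥ (z* · σ / E)²
n ≥ (2.326 · 5.6 / 0.7)²
n ≥ 346.26

Minimum n = 347 (rounding up)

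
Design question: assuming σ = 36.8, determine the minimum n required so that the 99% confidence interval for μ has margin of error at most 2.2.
n ≥ 1857

For margin E ≤ 2.2:
n ≥ (z* · σ / E)²
n ≥ (2.576 · 36.8 / 2.2)²
n ≥ 1856.70

Minimum n = 1857 (rounding up)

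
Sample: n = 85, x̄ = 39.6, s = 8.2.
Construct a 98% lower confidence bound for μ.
μ ≥ 37.74

Lower bound (one-sided):
t* = 2.086 (one-sided for 98%)
Lower bound = x̄ - t* · s/√n = 39.6 - 2.086 · 8.2/√85 = 37.74

We are 98% confident that μ ≥ 37.74.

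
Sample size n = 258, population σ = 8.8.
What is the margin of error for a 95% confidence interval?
Margin of error = 1.07

Margin of error = z* · σ/√n
= 1.960 · 8.8/√258
= 1.960 · 8.8/16.0624
= 1.07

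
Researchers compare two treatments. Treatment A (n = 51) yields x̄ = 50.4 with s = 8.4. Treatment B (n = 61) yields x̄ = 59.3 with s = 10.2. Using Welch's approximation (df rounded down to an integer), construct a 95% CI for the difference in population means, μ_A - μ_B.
(-12.38, -5.42)

Difference: x̄₁ - x̄₂ = -8.90
SE = √(s₁²/n₁ + s₂²/n₂) = √(8.4²/51 + 10.2²/61) = 1.7576
df = 109.98 → 109 (Welch–Satterthwaite, rounded down)
t* = 1.982

CI: -8.90 ± 1.982 · 1.7576 = -8.90 ± 3.48 = (-12.38, -5.42)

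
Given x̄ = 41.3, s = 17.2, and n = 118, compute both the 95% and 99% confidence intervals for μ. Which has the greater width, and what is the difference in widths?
99% CI is wider by 2.02

df = 117
95% CI: t* = 1.980, (38.16, 44.44), width = 2 · t* · s/√n = 6.27
99% CI: t* = 2.619, (37.15, 45.45), width = 2 · t* · s/√n = 8.29

The 99% CI is wider by 8.29 - 6.27 = 2.02.
Higher confidence requires a wider interval.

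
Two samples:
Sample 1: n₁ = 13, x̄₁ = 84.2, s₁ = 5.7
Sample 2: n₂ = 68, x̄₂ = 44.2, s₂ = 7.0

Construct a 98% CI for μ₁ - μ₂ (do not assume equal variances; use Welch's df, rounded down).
(35.44, 44.56)

Difference: x̄₁ - x̄₂ = 40.00
SE = √(s₁²/n₁ + s₂²/n₂) = √(5.7²/13 + 7.0²/68) = 1.7944
df = 19.63 → 19 (Welch–Satterthwaite, rounded down)
t* = 2.539

CI: 40.00 ± 2.539 · 1.7944 = 40.00 ± 4.56 = (35.44, 44.56)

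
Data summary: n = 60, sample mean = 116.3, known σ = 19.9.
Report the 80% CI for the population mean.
(113.01, 119.59)

z-interval (σ known):
z* = 1.282 for 80% confidence

Margin of error = z* · σ/√n = 1.282 · 19.9/√60 = 3.29

CI: (116.3 - 3.29, 116.3 + 3.29) = (113.01, 119.59)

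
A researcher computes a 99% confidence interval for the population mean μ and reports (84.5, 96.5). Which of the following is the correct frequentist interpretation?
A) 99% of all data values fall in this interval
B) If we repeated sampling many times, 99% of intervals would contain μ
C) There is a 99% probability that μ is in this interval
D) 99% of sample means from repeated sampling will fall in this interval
B

A) Wrong — a CI is about the parameter μ, not individual data values.
B) Correct — this is the frequentist long-run coverage interpretation.
C) Wrong — μ is fixed; the randomness lives in the interval, not in μ.
D) Wrong — coverage applies to intervals containing μ, not to future x̄ values.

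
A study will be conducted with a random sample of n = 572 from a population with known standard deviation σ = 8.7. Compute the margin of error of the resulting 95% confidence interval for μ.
Margin of error = 0.71

Margin of error = z* · σ/√n
= 1.960 · 8.7/√572
= 1.960 · 8.7/23.9165
= 0.71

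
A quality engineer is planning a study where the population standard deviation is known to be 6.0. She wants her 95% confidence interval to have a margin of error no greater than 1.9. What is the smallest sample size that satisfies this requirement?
n ≥ 39

For margin E ≤ 1.9:
n ≥ (z* · σ / E)²
n ≥ (1.960 · 6.0 / 1.9)²
n ≥ 38.31

Minimum n = 39 (rounding up)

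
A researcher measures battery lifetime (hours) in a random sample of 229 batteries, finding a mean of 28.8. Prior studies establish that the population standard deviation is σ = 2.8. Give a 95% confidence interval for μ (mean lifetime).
(28.44, 29.16)

z-interval (σ known):
z* = 1.960 for 95% confidence

Margin of error = z* · σ/√n = 1.960 · 2.8/√229 = 0.36

CI: (28.8 - 0.36, 28.8 + 0.36) = (28.44, 29.16)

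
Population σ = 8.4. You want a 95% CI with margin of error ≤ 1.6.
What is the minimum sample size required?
n ≥ 106

For margin E ≤ 1.6:
n ≥ (z* · σ / E)²
n ≥ (1.960 · 8.4 / 1.6)²
n ≥ 105.88

Minimum n = 106 (rounding up)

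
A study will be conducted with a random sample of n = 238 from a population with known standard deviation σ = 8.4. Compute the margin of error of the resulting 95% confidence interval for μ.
Margin of error = 1.07

Margin of error = z* · σ/√n
= 1.960 · 8.4/√238
= 1.960 · 8.4/15.4272
= 1.07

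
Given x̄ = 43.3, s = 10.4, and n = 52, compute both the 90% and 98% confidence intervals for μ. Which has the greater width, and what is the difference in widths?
98% CI is wider by 2.10

df = 51
90% CI: t* = 1.675, (40.88, 45.72), width = 2 · t* · s/√n = 4.83
98% CI: t* = 2.402, (39.84, 46.76), width = 2 · t* · s/√n = 6.93

The 98% CI is wider by 6.93 - 4.83 = 2.10.
Higher confidence requires a wider interval.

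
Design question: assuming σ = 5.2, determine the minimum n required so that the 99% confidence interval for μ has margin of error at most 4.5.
n ≥ 9

For margin E ≤ 4.5:
n ≥ (z* · σ / E)²
n ≥ (2.576 · 5.2 / 4.5)²
n ≥ 8.86

Minimum n = 9 (rounding up)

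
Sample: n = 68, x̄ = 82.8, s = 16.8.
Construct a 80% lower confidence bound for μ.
μ ≥ 81.07

Lower bound (one-sided):
t* = 0.847 (one-sided for 80%)
Lower bound = x̄ - t* · s/√n = 82.8 - 0.847 · 16.8/√68 = 81.07

We are 80% confident that μ ≥ 81.07.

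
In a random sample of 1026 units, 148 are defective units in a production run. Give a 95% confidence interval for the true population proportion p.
(0.123, 0.166)

Proportion CI:
p̂ = 148/1026 = 0.14425
SE = √(p̂(1-p̂)/n) = √(0.14425 · 0.85575 / 1026) = 0.01097

z* = 1.960
Margin = z* · SE = 1.960 · 0.01097 = 0.0215

CI: 0.14425 ± 0.0215 = (0.123, 0.166)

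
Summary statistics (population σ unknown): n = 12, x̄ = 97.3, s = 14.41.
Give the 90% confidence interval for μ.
(89.83, 104.77)

t-interval (σ unknown):
df = n - 1 = 11
t* = 1.796 for 90% confidence

Margin of error = t* · s/√n = 1.796 · 14.41/√12 = 7.47

CI: (89.83, 104.77)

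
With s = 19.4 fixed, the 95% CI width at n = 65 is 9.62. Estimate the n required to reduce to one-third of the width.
n ≈ 585

CI width ∝ 1/√n
To reduce width by factor 3, need √n to grow by 3 → need 3² = 9 times as many samples.

Current: n = 65, width = 9.62
New: n = 585, width ≈ 3.15

Width reduced by factor of 9.62/3.15 = 3.05.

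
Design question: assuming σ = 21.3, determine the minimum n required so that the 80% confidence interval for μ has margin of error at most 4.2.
n ≥ 43

For margin E ≤ 4.2:
n ≥ (z* · σ / E)²
n ≥ (1.282 · 21.3 / 4.2)²
n ≥ 42.27

Minimum n = 43 (rounding up)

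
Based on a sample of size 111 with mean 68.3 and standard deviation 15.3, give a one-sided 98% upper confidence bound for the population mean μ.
μ ≤ 71.32

Upper bound (one-sided):
t* = 2.078 (one-sided for 98%)
Upper bound = x̄ + t* · s/√n = 68.3 + 2.078 · 15.3/√111 = 71.32

We are 98% confident that μ ≤ 71.32.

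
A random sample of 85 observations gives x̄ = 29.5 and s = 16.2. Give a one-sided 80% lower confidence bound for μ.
μ ≥ 28.01

Lower bound (one-sided):
t* = 0.846 (one-sided for 80%)
Lower bound = x̄ - t* · s/√n = 29.5 - 0.846 · 16.2/√85 = 28.01

We are 80% confident that μ ≥ 28.01.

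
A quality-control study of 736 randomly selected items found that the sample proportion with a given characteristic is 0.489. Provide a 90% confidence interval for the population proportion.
(0.459, 0.519)

Proportion CI:
SE = √(p̂(1-p̂)/n) = √(0.489 · 0.511 / 736) = 0.01843

z* = 1.645
Margin = z* · SE = 1.645 · 0.01843 = 0.0303

CI: 0.489 ± 0.0303 = (0.459, 0.519)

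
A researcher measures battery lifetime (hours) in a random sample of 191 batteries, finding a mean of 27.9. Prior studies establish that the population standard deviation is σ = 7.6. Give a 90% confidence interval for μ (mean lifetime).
(27.00, 28.80)

z-interval (σ known):
z* = 1.645 for 90% confidence

Margin of error = z* · σ/√n = 1.645 · 7.6/√191 = 0.90

CI: (27.9 - 0.90, 27.9 + 0.90) = (27.00, 28.80)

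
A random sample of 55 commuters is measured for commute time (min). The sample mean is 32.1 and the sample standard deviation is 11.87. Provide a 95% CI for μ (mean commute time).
(28.89, 35.31)

t-interval (σ unknown):
df = n - 1 = 54
t* = 2.005 for 95% confidence

Margin of error = t* · s/√n = 2.005 · 11.87/√55 = 3.21

CI: (28.89, 35.31)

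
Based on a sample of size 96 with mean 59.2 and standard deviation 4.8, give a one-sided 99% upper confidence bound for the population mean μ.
μ ≤ 60.36

Upper bound (one-sided):
t* = 2.366 (one-sided for 99%)
Upper bound = x̄ + t* · s/√n = 59.2 + 2.366 · 4.8/√96 = 60.36

We are 99% confident that μ ≤ 60.36.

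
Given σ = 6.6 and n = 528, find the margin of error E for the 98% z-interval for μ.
Margin of error = 0.67

Margin of error = z* · σ/√n
= 2.326 · 6.6/√528
= 2.326 · 6.6/22.9783
= 0.67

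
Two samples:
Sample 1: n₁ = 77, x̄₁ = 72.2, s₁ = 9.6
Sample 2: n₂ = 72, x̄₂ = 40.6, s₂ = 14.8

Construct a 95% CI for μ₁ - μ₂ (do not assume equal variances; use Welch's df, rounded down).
(27.52, 35.68)

Difference: x̄₁ - x̄₂ = 31.60
SE = √(s₁²/n₁ + s₂²/n₂) = √(9.6²/77 + 14.8²/72) = 2.0589
df = 120.44 → 120 (Welch–Satterthwaite, rounded down)
t* = 1.980

CI: 31.60 ± 1.980 · 2.0589 = 31.60 ± 4.08 = (27.52, 35.68)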